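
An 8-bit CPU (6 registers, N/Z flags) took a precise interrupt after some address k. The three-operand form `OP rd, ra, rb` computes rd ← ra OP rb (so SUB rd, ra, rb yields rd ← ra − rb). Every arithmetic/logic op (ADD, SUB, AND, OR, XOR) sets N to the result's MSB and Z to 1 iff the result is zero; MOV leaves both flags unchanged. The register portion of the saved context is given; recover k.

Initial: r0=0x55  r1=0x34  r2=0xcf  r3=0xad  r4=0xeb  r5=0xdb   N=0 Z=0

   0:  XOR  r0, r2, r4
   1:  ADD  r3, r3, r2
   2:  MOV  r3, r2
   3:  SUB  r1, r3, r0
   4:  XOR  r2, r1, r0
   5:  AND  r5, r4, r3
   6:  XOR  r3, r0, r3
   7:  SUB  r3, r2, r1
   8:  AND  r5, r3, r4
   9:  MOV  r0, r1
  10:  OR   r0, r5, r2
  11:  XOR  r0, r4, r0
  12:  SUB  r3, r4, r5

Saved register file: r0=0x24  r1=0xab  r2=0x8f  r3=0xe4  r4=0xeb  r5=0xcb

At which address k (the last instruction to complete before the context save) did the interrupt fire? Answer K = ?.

K = 7

after  0: r0=0x24 r1=0x34 r2=0xcf r3=0xad r4=0xeb r5=0xdb  N=0 Z=0
after  1: r0=0x24 r1=0x34 r2=0xcf r3=0x7c r4=0xeb r5=0xdb  N=0 Z=0
after  2: r0=0x24 r1=0x34 r2=0xcf r3=0xcf r4=0xeb r5=0xdb  N=0 Z=0
after  3: r0=0x24 r1=0xab r2=0xcf r3=0xcf r4=0xeb r5=0xdb  N=1 Z=0
after  4: r0=0x24 r1=0xab r2=0x8f r3=0xcf r4=0xeb r5=0xdb  N=1 Z=0
after  5: r0=0x24 r1=0xab r2=0x8f r3=0xcf r4=0xeb r5=0xcb  N=1 Z=0
after  6: r0=0x24 r1=0xab r2=0x8f r3=0xeb r4=0xeb r5=0xcb  N=1 Z=0
after  7: r0=0x24 r1=0xab r2=0x8f r3=0xe4 r4=0xeb r5=0xcb  N=1 Z=0
-- IRQ taken; context saved, return-PC = 8 --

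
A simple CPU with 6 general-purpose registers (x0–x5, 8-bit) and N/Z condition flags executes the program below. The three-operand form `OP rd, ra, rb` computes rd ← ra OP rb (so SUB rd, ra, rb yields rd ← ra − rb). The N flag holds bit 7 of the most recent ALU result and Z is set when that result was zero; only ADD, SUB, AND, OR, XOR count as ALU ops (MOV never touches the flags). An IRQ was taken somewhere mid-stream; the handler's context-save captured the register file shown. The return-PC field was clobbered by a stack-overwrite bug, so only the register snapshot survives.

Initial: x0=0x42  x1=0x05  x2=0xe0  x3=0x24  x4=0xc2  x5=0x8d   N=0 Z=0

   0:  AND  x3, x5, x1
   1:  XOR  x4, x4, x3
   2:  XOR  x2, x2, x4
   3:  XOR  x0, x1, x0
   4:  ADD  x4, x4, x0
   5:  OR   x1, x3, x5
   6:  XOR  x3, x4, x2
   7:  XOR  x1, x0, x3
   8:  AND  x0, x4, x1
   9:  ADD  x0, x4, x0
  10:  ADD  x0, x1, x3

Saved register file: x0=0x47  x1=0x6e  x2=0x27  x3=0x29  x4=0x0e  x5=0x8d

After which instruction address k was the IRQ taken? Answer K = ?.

K = 7

after  0: x0=0x42 x1=0x05 x2=0xe0 x3=0x05 x4=0xc2 x5=0x8d  N=0 Z=0
after  1: x0=0x42 x1=0x05 x2=0xe0 x3=0x05 x4=0xc7 x5=0x8d  N=1 Z=0
after  2: x0=0x42 x1=0x05 x2=0x27 x3=0x05 x4=0xc7 x5=0x8d  N=0 Z=0
after  3: x0=0x47 x1=0x05 x2=0x27 x3=0x05 x4=0xc7 x5=0x8d  N=0 Z=0
after  4: x0=0x47 x1=0x05 x2=0x27 x3=0x05 x4=0x0e x5=0x8d  N=0 Z=0
after  5: x0=0x47 x1=0x8d x2=0x27 x3=0x05 x4=0x0e x5=0x8d  N=1 Z=0
after  6: x0=0x47 x1=0x8d x2=0x27 x3=0x29 x4=0x0e x5=0x8d  N=0 Z=0
after  7: x0=0x47 x1=0x6e x2=0x27 x3=0x29 x4=0x0e x5=0x8d  N=0 Z=0
-- IRQ taken; context saved, return-PC = 8 --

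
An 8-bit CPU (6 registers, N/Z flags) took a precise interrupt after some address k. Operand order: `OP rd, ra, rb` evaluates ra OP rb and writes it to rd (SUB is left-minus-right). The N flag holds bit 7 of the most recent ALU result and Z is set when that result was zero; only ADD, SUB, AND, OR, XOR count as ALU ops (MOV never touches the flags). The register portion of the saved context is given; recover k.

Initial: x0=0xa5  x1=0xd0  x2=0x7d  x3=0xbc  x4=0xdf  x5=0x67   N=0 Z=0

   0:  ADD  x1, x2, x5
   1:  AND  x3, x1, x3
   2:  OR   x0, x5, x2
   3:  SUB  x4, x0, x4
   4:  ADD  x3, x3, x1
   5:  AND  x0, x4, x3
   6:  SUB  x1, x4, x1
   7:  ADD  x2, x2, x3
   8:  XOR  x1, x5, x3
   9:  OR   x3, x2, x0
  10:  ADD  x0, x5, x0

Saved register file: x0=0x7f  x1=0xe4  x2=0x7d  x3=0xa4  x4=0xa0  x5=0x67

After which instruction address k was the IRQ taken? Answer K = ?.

after  0: x0=0xa5 x1=0xe4 x2=0x7d x3=0xbc x4=0xdf x5=0x67  N=1 Z=0
after  1: x0=0xa5 x1=0xe4 x2=0x7d x3=0xa4 x4=0xdf x5=0x67  N=1 Z=0
after  2: x0=0x7f x1=0xe4 x2=0x7d x3=0xa4 x4=0xdf x5=0x67  N=0 Z=0
after  3: x0=0x7f x1=0xe4 x2=0x7d x3=0xa4 x4=0xa0 x5=0x67  N=1 Z=0
-- IRQ taken; context saved, return-PC = 4 --

K = 3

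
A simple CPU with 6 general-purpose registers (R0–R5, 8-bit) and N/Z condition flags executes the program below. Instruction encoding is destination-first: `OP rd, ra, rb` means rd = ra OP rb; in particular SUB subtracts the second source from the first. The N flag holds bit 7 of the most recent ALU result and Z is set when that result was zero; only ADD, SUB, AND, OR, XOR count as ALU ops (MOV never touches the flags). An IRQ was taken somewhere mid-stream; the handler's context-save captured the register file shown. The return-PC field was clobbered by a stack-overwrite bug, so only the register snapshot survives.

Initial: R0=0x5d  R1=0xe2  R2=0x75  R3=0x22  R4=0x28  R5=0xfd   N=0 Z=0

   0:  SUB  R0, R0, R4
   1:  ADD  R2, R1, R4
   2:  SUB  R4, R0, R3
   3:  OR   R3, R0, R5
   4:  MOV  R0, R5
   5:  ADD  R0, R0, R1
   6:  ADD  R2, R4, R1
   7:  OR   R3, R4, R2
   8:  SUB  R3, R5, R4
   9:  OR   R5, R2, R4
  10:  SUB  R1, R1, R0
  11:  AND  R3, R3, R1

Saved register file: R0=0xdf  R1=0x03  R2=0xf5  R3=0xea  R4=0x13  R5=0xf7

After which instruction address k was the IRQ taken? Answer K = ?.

K = 10

after  0: R0=0x35 R1=0xe2 R2=0x75 R3=0x22 R4=0x28 R5=0xfd  N=0 Z=0
after  1: R0=0x35 R1=0xe2 R2=0x0a R3=0x22 R4=0x28 R5=0xfd  N=0 Z=0
after  2: R0=0x35 R1=0xe2 R2=0x0a R3=0x22 R4=0x13 R5=0xfd  N=0 Z=0
after  3: R0=0x35 R1=0xe2 R2=0x0a R3=0xfd R4=0x13 R5=0xfd  N=1 Z=0
after  4: R0=0xfd R1=0xe2 R2=0x0a R3=0xfd R4=0x13 R5=0xfd  N=1 Z=0
after  5: R0=0xdf R1=0xe2 R2=0x0a R3=0xfd R4=0x13 R5=0xfd  N=1 Z=0
after  6: R0=0xdf R1=0xe2 R2=0xf5 R3=0xfd R4=0x13 R5=0xfd  N=1 Z=0
after  7: R0=0xdf R1=0xe2 R2=0xf5 R3=0xf7 R4=0x13 R5=0xfd  N=1 Z=0
after  8: R0=0xdf R1=0xe2 R2=0xf5 R3=0xea R4=0x13 R5=0xfd  N=1 Z=0
after  9: R0=0xdf R1=0xe2 R2=0xf5 R3=0xea R4=0x13 R5=0xf7  N=1 Z=0
after 10: R0=0xdf R1=0x03 R2=0xf5 R3=0xea R4=0x13 R5=0xf7  N=0 Z=0
-- IRQ taken; context saved, return-PC = 11 --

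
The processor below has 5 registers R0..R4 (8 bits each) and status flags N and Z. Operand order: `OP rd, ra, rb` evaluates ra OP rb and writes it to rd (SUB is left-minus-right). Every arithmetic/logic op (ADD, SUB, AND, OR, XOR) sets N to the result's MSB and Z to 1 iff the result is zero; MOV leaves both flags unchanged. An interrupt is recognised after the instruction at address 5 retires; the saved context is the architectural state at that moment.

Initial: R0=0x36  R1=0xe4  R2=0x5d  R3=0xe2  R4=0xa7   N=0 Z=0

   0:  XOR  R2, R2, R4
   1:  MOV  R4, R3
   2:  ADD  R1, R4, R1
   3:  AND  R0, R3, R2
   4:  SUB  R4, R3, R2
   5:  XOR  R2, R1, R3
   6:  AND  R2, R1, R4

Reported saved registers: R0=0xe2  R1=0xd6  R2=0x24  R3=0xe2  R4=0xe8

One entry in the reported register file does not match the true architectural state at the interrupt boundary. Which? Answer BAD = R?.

BAD = R1

after  0: R0=0x36 R1=0xe4 R2=0xfa R3=0xe2 R4=0xa7  N=1 Z=0
after  1: R0=0x36 R1=0xe4 R2=0xfa R3=0xe2 R4=0xe2  N=1 Z=0
after  2: R0=0x36 R1=0xc6 R2=0xfa R3=0xe2 R4=0xe2  N=1 Z=0
after  3: R0=0xe2 R1=0xc6 R2=0xfa R3=0xe2 R4=0xe2  N=1 Z=0
after  4: R0=0xe2 R1=0xc6 R2=0xfa R3=0xe2 R4=0xe8  N=1 Z=0
after  5: R0=0xe2 R1=0xc6 R2=0x24 R3=0xe2 R4=0xe8  N=0 Z=0
-- IRQ taken; context saved, return-PC = 6 --
mismatch: R1: reported 0xd6 vs actual 0xc6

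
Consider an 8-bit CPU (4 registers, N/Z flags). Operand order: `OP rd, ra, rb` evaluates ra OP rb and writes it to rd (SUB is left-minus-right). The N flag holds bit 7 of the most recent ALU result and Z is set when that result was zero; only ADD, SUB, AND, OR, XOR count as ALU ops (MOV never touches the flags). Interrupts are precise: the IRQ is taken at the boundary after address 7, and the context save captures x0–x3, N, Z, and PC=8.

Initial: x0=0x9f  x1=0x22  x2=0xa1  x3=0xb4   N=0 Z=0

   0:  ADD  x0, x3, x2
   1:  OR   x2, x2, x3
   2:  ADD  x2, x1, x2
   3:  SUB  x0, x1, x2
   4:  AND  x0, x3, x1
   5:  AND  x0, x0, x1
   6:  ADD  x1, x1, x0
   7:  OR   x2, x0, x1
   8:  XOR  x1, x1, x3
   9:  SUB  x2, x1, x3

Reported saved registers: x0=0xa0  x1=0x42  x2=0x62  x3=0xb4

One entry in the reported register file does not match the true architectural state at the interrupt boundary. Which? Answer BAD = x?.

after  0: x0=0x55 x1=0x22 x2=0xa1 x3=0xb4  N=0 Z=0
after  1: x0=0x55 x1=0x22 x2=0xb5 x3=0xb4  N=1 Z=0
after  2: x0=0x55 x1=0x22 x2=0xd7 x3=0xb4  N=1 Z=0
after  3: x0=0x4b x1=0x22 x2=0xd7 x3=0xb4  N=0 Z=0
after  4: x0=0x20 x1=0x22 x2=0xd7 x3=0xb4  N=0 Z=0
after  5: x0=0x20 x1=0x22 x2=0xd7 x3=0xb4  N=0 Z=0
after  6: x0=0x20 x1=0x42 x2=0xd7 x3=0xb4  N=0 Z=0
after  7: x0=0x20 x1=0x42 x2=0x62 x3=0xb4  N=0 Z=0
-- IRQ taken; context saved, return-PC = 8 --
mismatch: x0: reported 0xa0 vs actual 0x20

BAD = x0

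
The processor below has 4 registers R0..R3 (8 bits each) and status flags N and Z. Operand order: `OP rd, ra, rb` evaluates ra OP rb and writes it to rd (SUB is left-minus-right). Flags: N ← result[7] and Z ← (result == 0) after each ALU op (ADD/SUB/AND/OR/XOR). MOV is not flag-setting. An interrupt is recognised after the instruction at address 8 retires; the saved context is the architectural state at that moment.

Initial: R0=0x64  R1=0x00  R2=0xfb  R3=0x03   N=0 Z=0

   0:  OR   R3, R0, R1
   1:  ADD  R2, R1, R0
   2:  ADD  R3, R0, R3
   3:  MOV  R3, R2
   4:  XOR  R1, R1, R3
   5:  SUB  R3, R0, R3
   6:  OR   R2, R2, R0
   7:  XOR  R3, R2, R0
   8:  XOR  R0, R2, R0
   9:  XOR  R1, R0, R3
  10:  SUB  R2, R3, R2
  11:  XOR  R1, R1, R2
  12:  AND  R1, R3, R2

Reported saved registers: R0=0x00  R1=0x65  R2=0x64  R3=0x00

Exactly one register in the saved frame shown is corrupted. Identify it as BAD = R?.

BAD = R1

after  0: R0=0x64 R1=0x00 R2=0xfb R3=0x64  N=0 Z=0
after  1: R0=0x64 R1=0x00 R2=0x64 R3=0x64  N=0 Z=0
after  2: R0=0x64 R1=0x00 R2=0x64 R3=0xc8  N=1 Z=0
after  3: R0=0x64 R1=0x00 R2=0x64 R3=0x64  N=1 Z=0
after  4: R0=0x64 R1=0x64 R2=0x64 R3=0x64  N=0 Z=0
after  5: R0=0x64 R1=0x64 R2=0x64 R3=0x00  N=0 Z=1
after  6: R0=0x64 R1=0x64 R2=0x64 R3=0x00  N=0 Z=0
after  7: R0=0x64 R1=0x64 R2=0x64 R3=0x00  N=0 Z=1
after  8: R0=0x00 R1=0x64 R2=0x64 R3=0x00  N=0 Z=1
-- IRQ taken; context saved, return-PC = 9 --
mismatch: R1: reported 0x65 vs actual 0x64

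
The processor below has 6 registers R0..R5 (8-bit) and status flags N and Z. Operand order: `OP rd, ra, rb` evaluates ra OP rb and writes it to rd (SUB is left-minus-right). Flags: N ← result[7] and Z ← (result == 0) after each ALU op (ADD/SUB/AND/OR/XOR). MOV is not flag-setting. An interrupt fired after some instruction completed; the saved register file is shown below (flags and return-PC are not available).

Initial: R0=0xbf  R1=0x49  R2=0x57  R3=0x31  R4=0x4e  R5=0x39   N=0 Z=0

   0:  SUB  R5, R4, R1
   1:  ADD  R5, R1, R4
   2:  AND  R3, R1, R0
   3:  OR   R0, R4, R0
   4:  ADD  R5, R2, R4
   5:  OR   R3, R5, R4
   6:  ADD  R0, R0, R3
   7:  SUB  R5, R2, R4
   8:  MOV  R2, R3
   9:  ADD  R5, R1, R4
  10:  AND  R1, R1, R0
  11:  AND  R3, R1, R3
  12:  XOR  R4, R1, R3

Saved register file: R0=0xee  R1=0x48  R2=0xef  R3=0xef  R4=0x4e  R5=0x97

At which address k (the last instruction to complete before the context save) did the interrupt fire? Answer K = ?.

K = 10

after  0: R0=0xbf R1=0x49 R2=0x57 R3=0x31 R4=0x4e R5=0x05  N=0 Z=0
after  1: R0=0xbf R1=0x49 R2=0x57 R3=0x31 R4=0x4e R5=0x97  N=1 Z=0
after  2: R0=0xbf R1=0x49 R2=0x57 R3=0x09 R4=0x4e R5=0x97  N=0 Z=0
after  3: R0=0xff R1=0x49 R2=0x57 R3=0x09 R4=0x4e R5=0x97  N=1 Z=0
after  4: R0=0xff R1=0x49 R2=0x57 R3=0x09 R4=0x4e R5=0xa5  N=1 Z=0
after  5: R0=0xff R1=0x49 R2=0x57 R3=0xef R4=0x4e R5=0xa5  N=1 Z=0
after  6: R0=0xee R1=0x49 R2=0x57 R3=0xef R4=0x4e R5=0xa5  N=1 Z=0
after  7: R0=0xee R1=0x49 R2=0x57 R3=0xef R4=0x4e R5=0x09  N=0 Z=0
after  8: R0=0xee R1=0x49 R2=0xef R3=0xef R4=0x4e R5=0x09  N=0 Z=0
after  9: R0=0xee R1=0x49 R2=0xef R3=0xef R4=0x4e R5=0x97  N=1 Z=0
after 10: R0=0xee R1=0x48 R2=0xef R3=0xef R4=0x4e R5=0x97  N=0 Z=0
-- IRQ taken; context saved, return-PC = 11 --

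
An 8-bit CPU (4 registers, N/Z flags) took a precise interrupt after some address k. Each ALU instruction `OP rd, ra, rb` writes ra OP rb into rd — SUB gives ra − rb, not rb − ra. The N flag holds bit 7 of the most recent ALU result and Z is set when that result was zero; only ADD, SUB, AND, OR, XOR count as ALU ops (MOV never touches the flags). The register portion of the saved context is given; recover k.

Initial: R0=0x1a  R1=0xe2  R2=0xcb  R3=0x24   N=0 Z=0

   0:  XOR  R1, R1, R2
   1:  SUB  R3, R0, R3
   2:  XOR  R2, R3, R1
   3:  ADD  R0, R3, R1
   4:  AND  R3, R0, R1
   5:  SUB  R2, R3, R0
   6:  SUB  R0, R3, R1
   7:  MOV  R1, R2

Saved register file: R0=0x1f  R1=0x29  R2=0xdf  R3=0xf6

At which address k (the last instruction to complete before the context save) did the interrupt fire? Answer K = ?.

K = 3

after  0: R0=0x1a R1=0x29 R2=0xcb R3=0x24  N=0 Z=0
after  1: R0=0x1a R1=0x29 R2=0xcb R3=0xf6  N=1 Z=0
after  2: R0=0x1a R1=0x29 R2=0xdf R3=0xf6  N=1 Z=0
after  3: R0=0x1f R1=0x29 R2=0xdf R3=0xf6  N=0 Z=0
-- IRQ taken; context saved, return-PC = 4 --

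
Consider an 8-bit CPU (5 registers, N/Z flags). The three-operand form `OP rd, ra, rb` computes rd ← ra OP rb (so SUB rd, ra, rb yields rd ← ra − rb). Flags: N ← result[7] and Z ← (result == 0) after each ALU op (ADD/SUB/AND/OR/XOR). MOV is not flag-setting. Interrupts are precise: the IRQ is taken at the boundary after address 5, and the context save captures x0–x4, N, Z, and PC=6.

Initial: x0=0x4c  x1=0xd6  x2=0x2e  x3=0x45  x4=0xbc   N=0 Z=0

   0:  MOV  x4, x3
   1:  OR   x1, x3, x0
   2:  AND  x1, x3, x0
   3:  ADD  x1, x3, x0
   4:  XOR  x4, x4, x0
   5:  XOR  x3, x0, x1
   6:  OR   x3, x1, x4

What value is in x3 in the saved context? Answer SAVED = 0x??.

SAVED = 0xdd

after  0: x0=0x4c x1=0xd6 x2=0x2e x3=0x45 x4=0x45  N=0 Z=0
after  1: x0=0x4c x1=0x4d x2=0x2e x3=0x45 x4=0x45  N=0 Z=0
after  2: x0=0x4c x1=0x44 x2=0x2e x3=0x45 x4=0x45  N=0 Z=0
after  3: x0=0x4c x1=0x91 x2=0x2e x3=0x45 x4=0x45  N=1 Z=0
after  4: x0=0x4c x1=0x91 x2=0x2e x3=0x45 x4=0x09  N=0 Z=0
after  5: x0=0x4c x1=0x91 x2=0x2e x3=0xdd x4=0x09  N=1 Z=0
-- IRQ taken; context saved, return-PC = 6 --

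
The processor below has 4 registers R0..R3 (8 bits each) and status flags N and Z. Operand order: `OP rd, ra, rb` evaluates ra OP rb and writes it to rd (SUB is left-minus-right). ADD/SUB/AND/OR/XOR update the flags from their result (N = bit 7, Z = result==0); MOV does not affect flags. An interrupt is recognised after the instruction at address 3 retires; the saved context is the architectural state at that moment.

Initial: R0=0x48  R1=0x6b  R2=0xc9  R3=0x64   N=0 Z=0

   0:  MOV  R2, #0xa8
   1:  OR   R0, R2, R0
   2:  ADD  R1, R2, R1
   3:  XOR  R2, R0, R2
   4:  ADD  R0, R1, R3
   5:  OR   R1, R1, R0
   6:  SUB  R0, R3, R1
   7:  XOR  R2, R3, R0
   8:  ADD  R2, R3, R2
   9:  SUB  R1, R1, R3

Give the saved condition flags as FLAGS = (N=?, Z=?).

after  0: R0=0x48 R1=0x6b R2=0xa8 R3=0x64  N=0 Z=0
after  1: R0=0xe8 R1=0x6b R2=0xa8 R3=0x64  N=1 Z=0
after  2: R0=0xe8 R1=0x13 R2=0xa8 R3=0x64  N=0 Z=0
after  3: R0=0xe8 R1=0x13 R2=0x40 R3=0x64  N=0 Z=0
-- IRQ taken; context saved, return-PC = 4 --

FLAGS = (N=0, Z=0)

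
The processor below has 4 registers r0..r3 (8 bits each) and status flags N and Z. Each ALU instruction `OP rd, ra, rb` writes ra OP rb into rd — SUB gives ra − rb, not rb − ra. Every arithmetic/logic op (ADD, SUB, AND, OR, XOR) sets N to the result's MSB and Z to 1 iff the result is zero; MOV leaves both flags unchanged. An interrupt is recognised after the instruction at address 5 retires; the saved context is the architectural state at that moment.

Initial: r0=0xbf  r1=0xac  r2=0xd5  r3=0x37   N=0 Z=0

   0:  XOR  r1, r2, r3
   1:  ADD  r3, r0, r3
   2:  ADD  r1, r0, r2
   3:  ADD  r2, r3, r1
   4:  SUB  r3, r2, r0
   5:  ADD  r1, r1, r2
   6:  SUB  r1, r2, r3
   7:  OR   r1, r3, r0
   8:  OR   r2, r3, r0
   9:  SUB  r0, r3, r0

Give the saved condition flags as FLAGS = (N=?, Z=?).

FLAGS = (N=0, Z=0)

after  0: r0=0xbf r1=0xe2 r2=0xd5 r3=0x37  N=1 Z=0
after  1: r0=0xbf r1=0xe2 r2=0xd5 r3=0xf6  N=1 Z=0
after  2: r0=0xbf r1=0x94 r2=0xd5 r3=0xf6  N=1 Z=0
after  3: r0=0xbf r1=0x94 r2=0x8a r3=0xf6  N=1 Z=0
after  4: r0=0xbf r1=0x94 r2=0x8a r3=0xcb  N=1 Z=0
after  5: r0=0xbf r1=0x1e r2=0x8a r3=0xcb  N=0 Z=0
-- IRQ taken; context saved, return-PC = 6 --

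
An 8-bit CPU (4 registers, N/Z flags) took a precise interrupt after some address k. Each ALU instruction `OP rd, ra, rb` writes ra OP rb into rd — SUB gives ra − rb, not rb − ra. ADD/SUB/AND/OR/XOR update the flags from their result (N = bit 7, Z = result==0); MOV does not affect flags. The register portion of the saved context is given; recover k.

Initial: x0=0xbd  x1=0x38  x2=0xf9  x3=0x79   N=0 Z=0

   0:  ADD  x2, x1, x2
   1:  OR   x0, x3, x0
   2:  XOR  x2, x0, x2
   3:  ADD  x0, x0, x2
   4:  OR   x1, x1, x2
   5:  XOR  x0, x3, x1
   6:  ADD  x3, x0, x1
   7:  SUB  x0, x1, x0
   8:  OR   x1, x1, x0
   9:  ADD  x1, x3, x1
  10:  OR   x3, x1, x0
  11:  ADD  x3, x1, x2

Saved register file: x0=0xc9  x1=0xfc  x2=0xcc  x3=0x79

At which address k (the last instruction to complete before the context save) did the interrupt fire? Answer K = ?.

K = 4

after  0: x0=0xbd x1=0x38 x2=0x31 x3=0x79  N=0 Z=0
after  1: x0=0xfd x1=0x38 x2=0x31 x3=0x79  N=1 Z=0
after  2: x0=0xfd x1=0x38 x2=0xcc x3=0x79  N=1 Z=0
after  3: x0=0xc9 x1=0x38 x2=0xcc x3=0x79  N=1 Z=0
after  4: x0=0xc9 x1=0xfc x2=0xcc x3=0x79  N=1 Z=0
-- IRQ taken; context saved, return-PC = 5 --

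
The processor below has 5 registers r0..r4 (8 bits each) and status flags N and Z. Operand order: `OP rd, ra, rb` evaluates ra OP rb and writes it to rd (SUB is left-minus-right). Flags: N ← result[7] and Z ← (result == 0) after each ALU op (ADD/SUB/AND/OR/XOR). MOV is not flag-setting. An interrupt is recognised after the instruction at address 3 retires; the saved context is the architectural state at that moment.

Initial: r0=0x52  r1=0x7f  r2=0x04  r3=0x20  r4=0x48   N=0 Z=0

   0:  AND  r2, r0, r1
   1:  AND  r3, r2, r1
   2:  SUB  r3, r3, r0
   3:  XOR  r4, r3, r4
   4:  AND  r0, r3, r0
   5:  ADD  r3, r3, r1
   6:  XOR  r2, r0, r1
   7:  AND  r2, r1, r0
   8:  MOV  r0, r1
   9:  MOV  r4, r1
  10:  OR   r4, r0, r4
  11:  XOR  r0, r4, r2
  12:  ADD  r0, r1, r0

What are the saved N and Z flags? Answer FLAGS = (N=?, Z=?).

after  0: r0=0x52 r1=0x7f r2=0x52 r3=0x20 r4=0x48  N=0 Z=0
after  1: r0=0x52 r1=0x7f r2=0x52 r3=0x52 r4=0x48  N=0 Z=0
after  2: r0=0x52 r1=0x7f r2=0x52 r3=0x00 r4=0x48  N=0 Z=1
after  3: r0=0x52 r1=0x7f r2=0x52 r3=0x00 r4=0x48  N=0 Z=0
-- IRQ taken; context saved, return-PC = 4 --

FLAGS = (N=0, Z=0)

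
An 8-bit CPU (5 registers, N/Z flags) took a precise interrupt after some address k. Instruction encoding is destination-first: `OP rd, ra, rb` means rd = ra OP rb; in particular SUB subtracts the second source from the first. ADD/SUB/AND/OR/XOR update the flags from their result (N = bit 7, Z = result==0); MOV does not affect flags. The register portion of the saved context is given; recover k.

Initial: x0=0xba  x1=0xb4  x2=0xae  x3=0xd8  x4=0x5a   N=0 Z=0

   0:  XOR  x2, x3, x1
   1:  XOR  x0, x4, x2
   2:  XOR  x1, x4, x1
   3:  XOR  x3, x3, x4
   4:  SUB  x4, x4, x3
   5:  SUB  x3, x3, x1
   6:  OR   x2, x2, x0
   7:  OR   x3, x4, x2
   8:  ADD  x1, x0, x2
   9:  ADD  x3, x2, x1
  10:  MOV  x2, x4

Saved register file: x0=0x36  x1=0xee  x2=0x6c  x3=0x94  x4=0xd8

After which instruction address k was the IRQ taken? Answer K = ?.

K = 5

after  0: x0=0xba x1=0xb4 x2=0x6c x3=0xd8 x4=0x5a  N=0 Z=0
after  1: x0=0x36 x1=0xb4 x2=0x6c x3=0xd8 x4=0x5a  N=0 Z=0
after  2: x0=0x36 x1=0xee x2=0x6c x3=0xd8 x4=0x5a  N=1 Z=0
after  3: x0=0x36 x1=0xee x2=0x6c x3=0x82 x4=0x5a  N=1 Z=0
after  4: x0=0x36 x1=0xee x2=0x6c x3=0x82 x4=0xd8  N=1 Z=0
after  5: x0=0x36 x1=0xee x2=0x6c x3=0x94 x4=0xd8  N=1 Z=0
-- IRQ taken; context saved, return-PC = 6 --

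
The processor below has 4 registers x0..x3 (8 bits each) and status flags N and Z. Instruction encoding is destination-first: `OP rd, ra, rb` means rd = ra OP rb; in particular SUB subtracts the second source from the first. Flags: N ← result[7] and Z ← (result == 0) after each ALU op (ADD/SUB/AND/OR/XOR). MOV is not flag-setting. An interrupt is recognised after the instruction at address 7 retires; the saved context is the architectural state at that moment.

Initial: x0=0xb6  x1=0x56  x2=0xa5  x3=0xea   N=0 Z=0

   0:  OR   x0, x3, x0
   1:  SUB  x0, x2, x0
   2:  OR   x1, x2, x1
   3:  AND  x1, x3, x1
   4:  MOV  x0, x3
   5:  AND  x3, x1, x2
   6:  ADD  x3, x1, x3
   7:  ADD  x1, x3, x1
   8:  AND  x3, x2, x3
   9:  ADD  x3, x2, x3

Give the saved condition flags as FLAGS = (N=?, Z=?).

after  0: x0=0xfe x1=0x56 x2=0xa5 x3=0xea  N=1 Z=0
after  1: x0=0xa7 x1=0x56 x2=0xa5 x3=0xea  N=1 Z=0
after  2: x0=0xa7 x1=0xf7 x2=0xa5 x3=0xea  N=1 Z=0
after  3: x0=0xa7 x1=0xe2 x2=0xa5 x3=0xea  N=1 Z=0
after  4: x0=0xea x1=0xe2 x2=0xa5 x3=0xea  N=1 Z=0
after  5: x0=0xea x1=0xe2 x2=0xa5 x3=0xa0  N=1 Z=0
after  6: x0=0xea x1=0xe2 x2=0xa5 x3=0x82  N=1 Z=0
after  7: x0=0xea x1=0x64 x2=0xa5 x3=0x82  N=0 Z=0
-- IRQ taken; context saved, return-PC = 8 --

FLAGS = (N=0, Z=0)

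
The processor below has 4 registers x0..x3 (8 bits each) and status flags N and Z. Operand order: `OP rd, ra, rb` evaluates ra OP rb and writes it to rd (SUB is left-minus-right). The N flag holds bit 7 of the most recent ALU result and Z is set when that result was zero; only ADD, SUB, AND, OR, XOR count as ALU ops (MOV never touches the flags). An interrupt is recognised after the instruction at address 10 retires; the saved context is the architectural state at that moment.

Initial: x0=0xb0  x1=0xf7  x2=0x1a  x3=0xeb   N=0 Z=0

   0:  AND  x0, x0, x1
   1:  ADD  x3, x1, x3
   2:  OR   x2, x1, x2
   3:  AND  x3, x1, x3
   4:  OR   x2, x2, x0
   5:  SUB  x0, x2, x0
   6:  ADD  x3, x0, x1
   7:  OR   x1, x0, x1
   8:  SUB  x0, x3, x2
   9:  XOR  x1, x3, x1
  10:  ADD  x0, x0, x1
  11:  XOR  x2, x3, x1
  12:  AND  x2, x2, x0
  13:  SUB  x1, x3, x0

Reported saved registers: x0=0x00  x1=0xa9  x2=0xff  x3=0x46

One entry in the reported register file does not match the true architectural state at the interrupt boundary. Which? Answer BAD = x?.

BAD = x1

after  0: x0=0xb0 x1=0xf7 x2=0x1a x3=0xeb  N=1 Z=0
after  1: x0=0xb0 x1=0xf7 x2=0x1a x3=0xe2  N=1 Z=0
after  2: x0=0xb0 x1=0xf7 x2=0xff x3=0xe2  N=1 Z=0
after  3: x0=0xb0 x1=0xf7 x2=0xff x3=0xe2  N=1 Z=0
after  4: x0=0xb0 x1=0xf7 x2=0xff x3=0xe2  N=1 Z=0
after  5: x0=0x4f x1=0xf7 x2=0xff x3=0xe2  N=0 Z=0
after  6: x0=0x4f x1=0xf7 x2=0xff x3=0x46  N=0 Z=0
after  7: x0=0x4f x1=0xff x2=0xff x3=0x46  N=1 Z=0
after  8: x0=0x47 x1=0xff x2=0xff x3=0x46  N=0 Z=0
after  9: x0=0x47 x1=0xb9 x2=0xff x3=0x46  N=1 Z=0
after 10: x0=0x00 x1=0xb9 x2=0xff x3=0x46  N=0 Z=1
-- IRQ taken; context saved, return-PC = 11 --
mismatch: x1: reported 0xa9 vs actual 0xb9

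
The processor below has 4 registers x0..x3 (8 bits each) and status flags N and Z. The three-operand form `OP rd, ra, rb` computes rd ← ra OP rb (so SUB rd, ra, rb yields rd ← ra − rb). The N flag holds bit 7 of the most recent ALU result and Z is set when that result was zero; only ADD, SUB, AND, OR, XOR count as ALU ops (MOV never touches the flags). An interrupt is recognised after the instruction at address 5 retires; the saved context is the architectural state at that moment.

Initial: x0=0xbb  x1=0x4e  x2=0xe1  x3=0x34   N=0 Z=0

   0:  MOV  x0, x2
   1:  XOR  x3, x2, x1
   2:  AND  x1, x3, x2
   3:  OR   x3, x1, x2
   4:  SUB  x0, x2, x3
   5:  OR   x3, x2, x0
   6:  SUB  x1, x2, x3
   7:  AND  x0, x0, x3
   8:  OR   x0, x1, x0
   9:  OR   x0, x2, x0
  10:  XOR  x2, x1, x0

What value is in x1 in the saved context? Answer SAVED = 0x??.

SAVED = 0xa1

after  0: x0=0xe1 x1=0x4e x2=0xe1 x3=0x34  N=0 Z=0
after  1: x0=0xe1 x1=0x4e x2=0xe1 x3=0xaf  N=1 Z=0
after  2: x0=0xe1 x1=0xa1 x2=0xe1 x3=0xaf  N=1 Z=0
after  3: x0=0xe1 x1=0xa1 x2=0xe1 x3=0xe1  N=1 Z=0
after  4: x0=0x00 x1=0xa1 x2=0xe1 x3=0xe1  N=0 Z=1
after  5: x0=0x00 x1=0xa1 x2=0xe1 x3=0xe1  N=1 Z=0
-- IRQ taken; context saved, return-PC = 6 --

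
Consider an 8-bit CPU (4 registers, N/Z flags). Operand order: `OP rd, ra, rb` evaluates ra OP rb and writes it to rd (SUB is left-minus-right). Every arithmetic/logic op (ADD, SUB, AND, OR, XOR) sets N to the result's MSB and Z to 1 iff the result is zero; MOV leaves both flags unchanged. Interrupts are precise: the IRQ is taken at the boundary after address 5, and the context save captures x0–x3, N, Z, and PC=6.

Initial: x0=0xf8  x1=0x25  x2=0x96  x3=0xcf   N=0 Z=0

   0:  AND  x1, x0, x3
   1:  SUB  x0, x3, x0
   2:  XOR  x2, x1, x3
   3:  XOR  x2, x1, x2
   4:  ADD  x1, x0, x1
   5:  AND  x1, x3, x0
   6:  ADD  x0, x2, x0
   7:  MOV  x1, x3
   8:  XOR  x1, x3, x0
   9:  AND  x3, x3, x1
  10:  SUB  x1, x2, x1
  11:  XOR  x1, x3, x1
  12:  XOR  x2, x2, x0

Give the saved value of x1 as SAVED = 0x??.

after  0: x0=0xf8 x1=0xc8 x2=0x96 x3=0xcf  N=1 Z=0
after  1: x0=0xd7 x1=0xc8 x2=0x96 x3=0xcf  N=1 Z=0
after  2: x0=0xd7 x1=0xc8 x2=0x07 x3=0xcf  N=0 Z=0
after  3: x0=0xd7 x1=0xc8 x2=0xcf x3=0xcf  N=1 Z=0
after  4: x0=0xd7 x1=0x9f x2=0xcf x3=0xcf  N=1 Z=0
after  5: x0=0xd7 x1=0xc7 x2=0xcf x3=0xcf  N=1 Z=0
-- IRQ taken; context saved, return-PC = 6 --

SAVED = 0xc7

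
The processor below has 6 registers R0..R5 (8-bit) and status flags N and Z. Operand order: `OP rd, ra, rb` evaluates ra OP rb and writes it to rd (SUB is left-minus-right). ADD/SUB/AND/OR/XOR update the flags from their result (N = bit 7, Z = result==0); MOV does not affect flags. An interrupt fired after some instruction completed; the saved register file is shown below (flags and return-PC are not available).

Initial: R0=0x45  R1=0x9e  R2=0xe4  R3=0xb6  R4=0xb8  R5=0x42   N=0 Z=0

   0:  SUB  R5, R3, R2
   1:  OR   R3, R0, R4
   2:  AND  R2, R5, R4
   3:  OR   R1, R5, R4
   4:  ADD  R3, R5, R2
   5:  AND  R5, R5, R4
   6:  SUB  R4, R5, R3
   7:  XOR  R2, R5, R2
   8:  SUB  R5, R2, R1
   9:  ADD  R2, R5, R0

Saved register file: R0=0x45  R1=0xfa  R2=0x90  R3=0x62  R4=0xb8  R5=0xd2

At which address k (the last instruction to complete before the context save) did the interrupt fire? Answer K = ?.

after  0: R0=0x45 R1=0x9e R2=0xe4 R3=0xb6 R4=0xb8 R5=0xd2  N=1 Z=0
after  1: R0=0x45 R1=0x9e R2=0xe4 R3=0xfd R4=0xb8 R5=0xd2  N=1 Z=0
after  2: R0=0x45 R1=0x9e R2=0x90 R3=0xfd R4=0xb8 R5=0xd2  N=1 Z=0
after  3: R0=0x45 R1=0xfa R2=0x90 R3=0xfd R4=0xb8 R5=0xd2  N=1 Z=0
after  4: R0=0x45 R1=0xfa R2=0x90 R3=0x62 R4=0xb8 R5=0xd2  N=0 Z=0
-- IRQ taken; context saved, return-PC = 5 --

K = 4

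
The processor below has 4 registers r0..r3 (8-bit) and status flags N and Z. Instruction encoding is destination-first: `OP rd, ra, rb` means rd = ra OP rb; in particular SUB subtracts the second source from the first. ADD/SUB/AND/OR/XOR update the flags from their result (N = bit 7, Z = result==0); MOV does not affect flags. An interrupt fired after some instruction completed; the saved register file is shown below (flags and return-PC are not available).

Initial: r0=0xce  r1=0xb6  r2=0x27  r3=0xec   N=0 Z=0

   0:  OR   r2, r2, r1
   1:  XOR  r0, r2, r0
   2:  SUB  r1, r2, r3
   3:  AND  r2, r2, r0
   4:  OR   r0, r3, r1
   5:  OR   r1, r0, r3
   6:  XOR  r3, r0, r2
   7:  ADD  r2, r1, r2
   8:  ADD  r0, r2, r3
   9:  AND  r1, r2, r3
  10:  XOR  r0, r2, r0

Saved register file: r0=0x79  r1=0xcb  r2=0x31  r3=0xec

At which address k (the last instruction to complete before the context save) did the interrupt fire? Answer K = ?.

K = 3

after  0: r0=0xce r1=0xb6 r2=0xb7 r3=0xec  N=1 Z=0
after  1: r0=0x79 r1=0xb6 r2=0xb7 r3=0xec  N=0 Z=0
after  2: r0=0x79 r1=0xcb r2=0xb7 r3=0xec  N=1 Z=0
after  3: r0=0x79 r1=0xcb r2=0x31 r3=0xec  N=0 Z=0
-- IRQ taken; context saved, return-PC = 4 --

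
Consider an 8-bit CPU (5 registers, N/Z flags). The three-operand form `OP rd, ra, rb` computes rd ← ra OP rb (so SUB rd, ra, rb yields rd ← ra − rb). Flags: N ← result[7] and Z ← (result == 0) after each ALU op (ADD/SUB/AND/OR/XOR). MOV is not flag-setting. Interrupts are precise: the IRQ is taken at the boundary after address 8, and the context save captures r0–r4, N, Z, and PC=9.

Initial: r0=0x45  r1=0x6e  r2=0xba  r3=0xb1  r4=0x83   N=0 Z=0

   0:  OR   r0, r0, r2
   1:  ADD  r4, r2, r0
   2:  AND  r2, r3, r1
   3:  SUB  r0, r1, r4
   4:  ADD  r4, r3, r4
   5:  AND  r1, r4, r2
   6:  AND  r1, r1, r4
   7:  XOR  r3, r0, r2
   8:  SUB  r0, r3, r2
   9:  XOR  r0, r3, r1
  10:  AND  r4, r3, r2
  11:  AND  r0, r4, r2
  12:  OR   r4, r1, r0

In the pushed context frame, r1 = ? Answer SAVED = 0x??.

SAVED = 0x20

after  0: r0=0xff r1=0x6e r2=0xba r3=0xb1 r4=0x83  N=1 Z=0
after  1: r0=0xff r1=0x6e r2=0xba r3=0xb1 r4=0xb9  N=1 Z=0
after  2: r0=0xff r1=0x6e r2=0x20 r3=0xb1 r4=0xb9  N=0 Z=0
after  3: r0=0xb5 r1=0x6e r2=0x20 r3=0xb1 r4=0xb9  N=1 Z=0
after  4: r0=0xb5 r1=0x6e r2=0x20 r3=0xb1 r4=0x6a  N=0 Z=0
after  5: r0=0xb5 r1=0x20 r2=0x20 r3=0xb1 r4=0x6a  N=0 Z=0
after  6: r0=0xb5 r1=0x20 r2=0x20 r3=0xb1 r4=0x6a  N=0 Z=0
after  7: r0=0xb5 r1=0x20 r2=0x20 r3=0x95 r4=0x6a  N=1 Z=0
after  8: r0=0x75 r1=0x20 r2=0x20 r3=0x95 r4=0x6a  N=0 Z=0
-- IRQ taken; context saved, return-PC = 9 --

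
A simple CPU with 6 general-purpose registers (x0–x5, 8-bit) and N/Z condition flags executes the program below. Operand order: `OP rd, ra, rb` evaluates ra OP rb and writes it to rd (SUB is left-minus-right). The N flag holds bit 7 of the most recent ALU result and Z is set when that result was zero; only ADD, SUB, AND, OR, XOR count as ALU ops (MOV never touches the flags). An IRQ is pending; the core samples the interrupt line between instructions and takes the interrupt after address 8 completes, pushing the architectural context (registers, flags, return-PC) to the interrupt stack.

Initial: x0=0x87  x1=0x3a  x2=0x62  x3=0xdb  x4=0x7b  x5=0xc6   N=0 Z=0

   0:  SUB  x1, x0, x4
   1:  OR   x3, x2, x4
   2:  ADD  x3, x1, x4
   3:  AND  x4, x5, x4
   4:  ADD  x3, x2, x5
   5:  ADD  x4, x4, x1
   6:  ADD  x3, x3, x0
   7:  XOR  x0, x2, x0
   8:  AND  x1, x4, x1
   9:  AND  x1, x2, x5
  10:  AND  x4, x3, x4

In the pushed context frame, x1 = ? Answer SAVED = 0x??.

SAVED = 0x0c

after  0: x0=0x87 x1=0x0c x2=0x62 x3=0xdb x4=0x7b x5=0xc6  N=0 Z=0
after  1: x0=0x87 x1=0x0c x2=0x62 x3=0x7b x4=0x7b x5=0xc6  N=0 Z=0
after  2: x0=0x87 x1=0x0c x2=0x62 x3=0x87 x4=0x7b x5=0xc6  N=1 Z=0
after  3: x0=0x87 x1=0x0c x2=0x62 x3=0x87 x4=0x42 x5=0xc6  N=0 Z=0
after  4: x0=0x87 x1=0x0c x2=0x62 x3=0x28 x4=0x42 x5=0xc6  N=0 Z=0
after  5: x0=0x87 x1=0x0c x2=0x62 x3=0x28 x4=0x4e x5=0xc6  N=0 Z=0
after  6: x0=0x87 x1=0x0c x2=0x62 x3=0xaf x4=0x4e x5=0xc6  N=1 Z=0
after  7: x0=0xe5 x1=0x0c x2=0x62 x3=0xaf x4=0x4e x5=0xc6  N=1 Z=0
after  8: x0=0xe5 x1=0x0c x2=0x62 x3=0xaf x4=0x4e x5=0xc6  N=0 Z=0
-- IRQ taken; context saved, return-PC = 9 --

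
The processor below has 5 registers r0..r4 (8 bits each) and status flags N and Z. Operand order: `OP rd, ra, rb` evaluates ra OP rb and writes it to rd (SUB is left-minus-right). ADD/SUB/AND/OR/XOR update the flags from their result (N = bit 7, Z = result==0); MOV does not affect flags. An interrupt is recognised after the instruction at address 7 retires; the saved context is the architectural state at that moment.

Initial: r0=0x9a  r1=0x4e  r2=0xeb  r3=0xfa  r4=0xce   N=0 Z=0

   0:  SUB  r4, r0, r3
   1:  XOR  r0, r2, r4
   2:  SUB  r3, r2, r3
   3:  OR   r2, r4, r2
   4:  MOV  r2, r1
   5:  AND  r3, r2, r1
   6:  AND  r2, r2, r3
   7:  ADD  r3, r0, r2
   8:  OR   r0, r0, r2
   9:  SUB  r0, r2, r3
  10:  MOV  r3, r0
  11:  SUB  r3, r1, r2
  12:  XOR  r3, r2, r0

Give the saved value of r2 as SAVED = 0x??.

SAVED = 0x4e

after  0: r0=0x9a r1=0x4e r2=0xeb r3=0xfa r4=0xa0  N=1 Z=0
after  1: r0=0x4b r1=0x4e r2=0xeb r3=0xfa r4=0xa0  N=0 Z=0
after  2: r0=0x4b r1=0x4e r2=0xeb r3=0xf1 r4=0xa0  N=1 Z=0
after  3: r0=0x4b r1=0x4e r2=0xeb r3=0xf1 r4=0xa0  N=1 Z=0
after  4: r0=0x4b r1=0x4e r2=0x4e r3=0xf1 r4=0xa0  N=1 Z=0
after  5: r0=0x4b r1=0x4e r2=0x4e r3=0x4e r4=0xa0  N=0 Z=0
after  6: r0=0x4b r1=0x4e r2=0x4e r3=0x4e r4=0xa0  N=0 Z=0
after  7: r0=0x4b r1=0x4e r2=0x4e r3=0x99 r4=0xa0  N=1 Z=0
-- IRQ taken; context saved, return-PC = 8 --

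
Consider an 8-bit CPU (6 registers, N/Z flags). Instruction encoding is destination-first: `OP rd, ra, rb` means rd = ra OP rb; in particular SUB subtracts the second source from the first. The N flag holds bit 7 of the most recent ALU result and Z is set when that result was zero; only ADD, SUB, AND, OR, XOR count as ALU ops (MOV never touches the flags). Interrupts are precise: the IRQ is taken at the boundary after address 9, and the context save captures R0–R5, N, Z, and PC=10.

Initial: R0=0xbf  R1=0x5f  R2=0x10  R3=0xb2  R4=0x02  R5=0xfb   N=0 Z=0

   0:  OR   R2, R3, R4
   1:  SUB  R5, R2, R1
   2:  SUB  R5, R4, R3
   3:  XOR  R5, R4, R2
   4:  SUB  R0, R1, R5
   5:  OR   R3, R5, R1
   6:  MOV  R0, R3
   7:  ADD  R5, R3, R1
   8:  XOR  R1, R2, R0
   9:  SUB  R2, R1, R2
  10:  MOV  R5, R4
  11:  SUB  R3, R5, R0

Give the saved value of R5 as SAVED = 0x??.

SAVED = 0x5e

after  0: R0=0xbf R1=0x5f R2=0xb2 R3=0xb2 R4=0x02 R5=0xfb  N=1 Z=0
after  1: R0=0xbf R1=0x5f R2=0xb2 R3=0xb2 R4=0x02 R5=0x53  N=0 Z=0
after  2: R0=0xbf R1=0x5f R2=0xb2 R3=0xb2 R4=0x02 R5=0x50  N=0 Z=0
after  3: R0=0xbf R1=0x5f R2=0xb2 R3=0xb2 R4=0x02 R5=0xb0  N=1 Z=0
after  4: R0=0xaf R1=0x5f R2=0xb2 R3=0xb2 R4=0x02 R5=0xb0  N=1 Z=0
after  5: R0=0xaf R1=0x5f R2=0xb2 R3=0xff R4=0x02 R5=0xb0  N=1 Z=0
after  6: R0=0xff R1=0x5f R2=0xb2 R3=0xff R4=0x02 R5=0xb0  N=1 Z=0
after  7: R0=0xff R1=0x5f R2=0xb2 R3=0xff R4=0x02 R5=0x5e  N=0 Z=0
after  8: R0=0xff R1=0x4d R2=0xb2 R3=0xff R4=0x02 R5=0x5e  N=0 Z=0
after  9: R0=0xff R1=0x4d R2=0x9b R3=0xff R4=0x02 R5=0x5e  N=1 Z=0
-- IRQ taken; context saved, return-PC = 10 --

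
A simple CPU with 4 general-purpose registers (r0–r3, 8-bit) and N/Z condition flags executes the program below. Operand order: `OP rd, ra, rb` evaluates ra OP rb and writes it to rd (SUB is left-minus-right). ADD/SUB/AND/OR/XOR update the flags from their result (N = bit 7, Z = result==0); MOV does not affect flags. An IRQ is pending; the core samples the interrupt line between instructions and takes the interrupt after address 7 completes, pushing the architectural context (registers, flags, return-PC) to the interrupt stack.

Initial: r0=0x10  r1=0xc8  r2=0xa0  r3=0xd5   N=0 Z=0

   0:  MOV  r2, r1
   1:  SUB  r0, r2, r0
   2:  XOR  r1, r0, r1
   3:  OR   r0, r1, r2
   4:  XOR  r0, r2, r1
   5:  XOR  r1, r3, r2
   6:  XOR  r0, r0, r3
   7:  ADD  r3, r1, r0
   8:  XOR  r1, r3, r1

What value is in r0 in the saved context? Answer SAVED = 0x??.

after  0: r0=0x10 r1=0xc8 r2=0xc8 r3=0xd5  N=0 Z=0
after  1: r0=0xb8 r1=0xc8 r2=0xc8 r3=0xd5  N=1 Z=0
after  2: r0=0xb8 r1=0x70 r2=0xc8 r3=0xd5  N=0 Z=0
after  3: r0=0xf8 r1=0x70 r2=0xc8 r3=0xd5  N=1 Z=0
after  4: r0=0xb8 r1=0x70 r2=0xc8 r3=0xd5  N=1 Z=0
after  5: r0=0xb8 r1=0x1d r2=0xc8 r3=0xd5  N=0 Z=0
after  6: r0=0x6d r1=0x1d r2=0xc8 r3=0xd5  N=0 Z=0
after  7: r0=0x6d r1=0x1d r2=0xc8 r3=0x8a  N=1 Z=0
-- IRQ taken; context saved, return-PC = 8 --

SAVED = 0x6d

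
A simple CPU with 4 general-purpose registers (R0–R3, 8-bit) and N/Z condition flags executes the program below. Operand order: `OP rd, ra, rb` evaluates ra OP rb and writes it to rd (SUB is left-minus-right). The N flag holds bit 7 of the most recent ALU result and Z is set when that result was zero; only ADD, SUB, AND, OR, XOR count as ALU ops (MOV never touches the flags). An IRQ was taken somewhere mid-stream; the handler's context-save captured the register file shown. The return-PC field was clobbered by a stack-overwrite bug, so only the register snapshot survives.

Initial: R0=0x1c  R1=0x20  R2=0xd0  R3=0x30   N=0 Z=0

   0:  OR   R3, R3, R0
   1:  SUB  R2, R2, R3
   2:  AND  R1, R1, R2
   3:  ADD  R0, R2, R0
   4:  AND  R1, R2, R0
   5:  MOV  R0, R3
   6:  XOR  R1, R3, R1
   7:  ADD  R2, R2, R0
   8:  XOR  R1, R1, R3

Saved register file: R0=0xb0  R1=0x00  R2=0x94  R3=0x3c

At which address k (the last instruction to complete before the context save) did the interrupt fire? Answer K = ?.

after  0: R0=0x1c R1=0x20 R2=0xd0 R3=0x3c  N=0 Z=0
after  1: R0=0x1c R1=0x20 R2=0x94 R3=0x3c  N=1 Z=0
after  2: R0=0x1c R1=0x00 R2=0x94 R3=0x3c  N=0 Z=1
after  3: R0=0xb0 R1=0x00 R2=0x94 R3=0x3c  N=1 Z=0
-- IRQ taken; context saved, return-PC = 4 --

K = 3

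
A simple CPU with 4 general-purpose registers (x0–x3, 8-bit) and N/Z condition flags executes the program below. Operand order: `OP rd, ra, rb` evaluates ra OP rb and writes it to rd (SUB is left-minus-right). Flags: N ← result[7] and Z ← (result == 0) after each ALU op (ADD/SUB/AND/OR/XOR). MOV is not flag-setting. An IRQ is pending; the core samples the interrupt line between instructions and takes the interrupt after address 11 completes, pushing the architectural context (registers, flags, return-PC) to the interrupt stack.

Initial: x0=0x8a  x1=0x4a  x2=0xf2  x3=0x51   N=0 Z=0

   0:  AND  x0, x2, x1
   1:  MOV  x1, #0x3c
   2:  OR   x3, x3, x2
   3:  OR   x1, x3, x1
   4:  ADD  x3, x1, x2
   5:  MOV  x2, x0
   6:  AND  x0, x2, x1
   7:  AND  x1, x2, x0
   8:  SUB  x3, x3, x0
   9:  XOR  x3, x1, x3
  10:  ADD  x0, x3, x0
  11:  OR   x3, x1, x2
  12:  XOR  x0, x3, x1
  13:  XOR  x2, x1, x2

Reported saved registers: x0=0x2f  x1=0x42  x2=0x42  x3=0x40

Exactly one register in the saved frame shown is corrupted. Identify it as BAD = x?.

after  0: x0=0x42 x1=0x4a x2=0xf2 x3=0x51  N=0 Z=0
after  1: x0=0x42 x1=0x3c x2=0xf2 x3=0x51  N=0 Z=0
after  2: x0=0x42 x1=0x3c x2=0xf2 x3=0xf3  N=1 Z=0
after  3: x0=0x42 x1=0xff x2=0xf2 x3=0xf3  N=1 Z=0
after  4: x0=0x42 x1=0xff x2=0xf2 x3=0xf1  N=1 Z=0
after  5: x0=0x42 x1=0xff x2=0x42 x3=0xf1  N=1 Z=0
after  6: x0=0x42 x1=0xff x2=0x42 x3=0xf1  N=0 Z=0
after  7: x0=0x42 x1=0x42 x2=0x42 x3=0xf1  N=0 Z=0
after  8: x0=0x42 x1=0x42 x2=0x42 x3=0xaf  N=1 Z=0
after  9: x0=0x42 x1=0x42 x2=0x42 x3=0xed  N=1 Z=0
after 10: x0=0x2f x1=0x42 x2=0x42 x3=0xed  N=0 Z=0
after 11: x0=0x2f x1=0x42 x2=0x42 x3=0x42  N=0 Z=0
-- IRQ taken; context saved, return-PC = 12 --
mismatch: x3: reported 0x40 vs actual 0x42

BAD = x3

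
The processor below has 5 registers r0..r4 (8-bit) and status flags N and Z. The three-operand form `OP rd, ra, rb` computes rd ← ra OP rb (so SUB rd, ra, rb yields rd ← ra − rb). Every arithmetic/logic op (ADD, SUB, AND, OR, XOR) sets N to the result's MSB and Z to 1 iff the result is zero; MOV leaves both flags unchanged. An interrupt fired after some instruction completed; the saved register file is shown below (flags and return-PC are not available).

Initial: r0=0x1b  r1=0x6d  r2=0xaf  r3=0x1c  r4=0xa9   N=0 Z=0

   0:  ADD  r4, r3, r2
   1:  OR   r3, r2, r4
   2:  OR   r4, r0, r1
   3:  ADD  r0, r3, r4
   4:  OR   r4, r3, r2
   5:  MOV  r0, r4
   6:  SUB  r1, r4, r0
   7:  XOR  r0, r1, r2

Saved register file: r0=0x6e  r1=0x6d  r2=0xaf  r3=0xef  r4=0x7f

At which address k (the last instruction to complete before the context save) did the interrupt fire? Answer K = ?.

after  0: r0=0x1b r1=0x6d r2=0xaf r3=0x1c r4=0xcb  N=1 Z=0
after  1: r0=0x1b r1=0x6d r2=0xaf r3=0xef r4=0xcb  N=1 Z=0
after  2: r0=0x1b r1=0x6d r2=0xaf r3=0xef r4=0x7f  N=0 Z=0
after  3: r0=0x6e r1=0x6d r2=0xaf r3=0xef r4=0x7f  N=0 Z=0
-- IRQ taken; context saved, return-PC = 4 --

K = 3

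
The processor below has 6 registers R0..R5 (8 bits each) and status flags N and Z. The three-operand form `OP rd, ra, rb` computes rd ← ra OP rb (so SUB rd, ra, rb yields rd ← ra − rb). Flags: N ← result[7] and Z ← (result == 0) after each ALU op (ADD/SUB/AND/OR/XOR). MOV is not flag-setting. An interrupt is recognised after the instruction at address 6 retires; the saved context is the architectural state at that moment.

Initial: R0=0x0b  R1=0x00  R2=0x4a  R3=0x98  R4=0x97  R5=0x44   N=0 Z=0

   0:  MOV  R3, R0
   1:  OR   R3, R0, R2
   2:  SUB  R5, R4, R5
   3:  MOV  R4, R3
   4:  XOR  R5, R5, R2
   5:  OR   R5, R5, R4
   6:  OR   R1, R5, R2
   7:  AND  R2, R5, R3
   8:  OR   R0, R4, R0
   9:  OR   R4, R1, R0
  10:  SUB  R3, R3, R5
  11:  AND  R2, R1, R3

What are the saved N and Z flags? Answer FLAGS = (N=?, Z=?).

after  0: R0=0x0b R1=0x00 R2=0x4a R3=0x0b R4=0x97 R5=0x44  N=0 Z=0
after  1: R0=0x0b R1=0x00 R2=0x4a R3=0x4b R4=0x97 R5=0x44  N=0 Z=0
after  2: R0=0x0b R1=0x00 R2=0x4a R3=0x4b R4=0x97 R5=0x53  N=0 Z=0
after  3: R0=0x0b R1=0x00 R2=0x4a R3=0x4b R4=0x4b R5=0x53  N=0 Z=0
after  4: R0=0x0b R1=0x00 R2=0x4a R3=0x4b R4=0x4b R5=0x19  N=0 Z=0
after  5: R0=0x0b R1=0x00 R2=0x4a R3=0x4b R4=0x4b R5=0x5b  N=0 Z=0
after  6: R0=0x0b R1=0x5b R2=0x4a R3=0x4b R4=0x4b R5=0x5b  N=0 Z=0
-- IRQ taken; context saved, return-PC = 7 --

FLAGS = (N=0, Z=0)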